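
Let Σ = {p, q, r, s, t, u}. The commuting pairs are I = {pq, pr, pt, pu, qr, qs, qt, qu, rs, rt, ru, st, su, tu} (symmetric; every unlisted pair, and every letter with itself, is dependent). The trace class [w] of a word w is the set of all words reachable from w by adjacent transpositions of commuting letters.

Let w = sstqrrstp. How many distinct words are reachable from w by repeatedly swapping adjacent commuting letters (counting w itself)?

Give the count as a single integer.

piece 0:s — minimal
piece 1:s rests on {0:s}
piece 2:t — minimal
piece 3:q — minimal
piece 4:r — minimal
piece 5:r rests on {4:r}
piece 6:s rests on {1:s}
piece 7:t rests on {2:t}
piece 8:p rests on {6:s}
minimal pieces: {0:s, 2:t, 3:q, 4:r}
ways to finish when only these pieces remain (= sum over removing one remaining piece with nothing left below it):
  1 left: {3}→1  {5}→1  {7}→1  {8}→1
  2 left: {2,7}→1  {3,5}→2  {3,7}→2  {3,8}→2  {4,5}→1  {5,7}→2  {5,8}→2  {6,8}→1  {7,8}→2
  3 left: {1,6,8}→1  {2,3,7}→3  {2,5,7}→3  {2,7,8}→3  {3,4,5}→3  {3,5,7}→6  {3,5,8}→6  {3,6,8}→3  {3,7,8}→6  {4,5,7}→3  {4,5,8}→3  {5,6,8}→3  {5,7,8}→6  {6,7,8}→3
  4 left: {0,1,6,8}→1  {1,3,6,8}→4  {1,5,6,8}→4  {1,6,7,8}→4  {2,3,5,7}→12  {2,3,7,8}→12  {2,4,5,7}→6  {2,5,7,8}→12  {2,6,7,8}→6  {3,4,5,7}→12  {3,4,5,8}→12  {3,5,6,8}→12  {3,5,7,8}→24  {3,6,7,8}→12  {4,5,6,8}→6  {4,5,7,8}→12  {5,6,7,8}→12
  5 left: {0,1,3,6,8}→5  {0,1,5,6,8}→5  {0,1,6,7,8}→5  {1,2,6,7,8}→10  {1,3,5,6,8}→20  {1,3,6,7,8}→20  {1,4,5,6,8}→10  {1,5,6,7,8}→20  {2,3,4,5,7}→30  {2,3,5,7,8}→60  {2,3,6,7,8}→30  {2,4,5,7,8}→30  {2,5,6,7,8}→30  {3,4,5,6,8}→30  {3,4,5,7,8}→60  {3,5,6,7,8}→60  {4,5,6,7,8}→30
  6 left: {0,1,2,6,7,8}→15  {0,1,3,5,6,8}→30  {0,1,3,6,7,8}→30  {0,1,4,5,6,8}→15  {0,1,5,6,7,8}→30  {1,2,3,6,7,8}→60  {1,2,5,6,7,8}→60  {1,3,4,5,6,8}→60  {1,3,5,6,7,8}→120  {1,4,5,6,7,8}→60  {2,3,4,5,7,8}→180  {2,3,5,6,7,8}→180  {2,4,5,6,7,8}→90  {3,4,5,6,7,8}→180
  7 left: {0,1,2,3,6,7,8}→105  {0,1,2,5,6,7,8}→105  {0,1,3,4,5,6,8}→105  {0,1,3,5,6,7,8}→210  {0,1,4,5,6,7,8}→105  {1,2,3,5,6,7,8}→420  {1,2,4,5,6,7,8}→210  {1,3,4,5,6,7,8}→420  {2,3,4,5,6,7,8}→630
  placing 0:s first → 1680 extensions
  placing 2:t first → 840 extensions
  placing 3:q first → 420 extensions
  placing 4:r first → 840 extensions
total linear extensions = 3780

3780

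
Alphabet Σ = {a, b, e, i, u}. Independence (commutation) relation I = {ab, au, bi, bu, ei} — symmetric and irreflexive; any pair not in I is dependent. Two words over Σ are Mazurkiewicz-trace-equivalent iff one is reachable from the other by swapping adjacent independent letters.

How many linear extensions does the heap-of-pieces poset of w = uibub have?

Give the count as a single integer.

drop 0:u onto floor
drop 1:i onto {0:u}
drop 2:b onto floor
drop 3:u onto {1:i}
drop 4:b onto {2:b}
ground layer = {0:u, 2:b}
drop-orders for the pieces not yet dropped (sum over which currently-grounded one goes next):
  1 to go: {3} 1  {4} 1
  2 to go: {1,3} 1  {2,4} 1  {3,4} 2
  3 to go: {0,1,3} 1  {1,3,4} 3  {2,3,4} 3
  if 0:u drops first: 6 orders
  if 2:b drops first: 4 orders
heap linearizations: 10

10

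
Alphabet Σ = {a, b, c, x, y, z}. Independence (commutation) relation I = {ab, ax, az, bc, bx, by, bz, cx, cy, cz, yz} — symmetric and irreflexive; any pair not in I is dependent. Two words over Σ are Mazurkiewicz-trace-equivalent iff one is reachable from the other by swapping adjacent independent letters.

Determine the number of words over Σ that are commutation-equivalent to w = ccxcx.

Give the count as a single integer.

10

piece 0:c — minimal
piece 1:c rests on {0:c}
piece 2:x — minimal
piece 3:c rests on {1:c}
piece 4:x rests on {2:x}
minimal pieces: {0:c, 2:x}
ways to finish when only these pieces remain (= sum over removing one remaining piece with nothing left below it):
  1 left: {3}→1  {4}→1
  2 left: {1,3}→1  {2,4}→1  {3,4}→2
  3 left: {0,1,3}→1  {1,3,4}→3  {2,3,4}→3
  placing 0:c first → 6 extensions
  placing 2:x first → 4 extensions
total linear extensions = 10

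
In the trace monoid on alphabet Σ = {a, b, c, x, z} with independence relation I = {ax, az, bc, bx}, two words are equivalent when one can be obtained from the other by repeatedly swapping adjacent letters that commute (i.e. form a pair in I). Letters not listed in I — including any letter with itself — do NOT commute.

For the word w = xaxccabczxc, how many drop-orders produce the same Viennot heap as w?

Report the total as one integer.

6

#0=x has no predecessor
#1=a has no predecessor
#2=x depends on [0:x]
#3=c depends on [1:a, 2:x]
#4=c depends on [3:c]
#5=a depends on [4:c]
#6=b depends on [5:a]
#7=c depends on [5:a]
#8=z depends on [6:b, 7:c]
#9=x depends on [8:z]
#10=c depends on [9:x]
sources: [0:x, 1:a]
N(rest) = Σ N(rest − s) over sources s of rest; N(one piece) = 1:
  size 1 → [10]=1
  size 2 → [9,10]=1
  size 3 → [8,9,10]=1
  size 4 → [6,8,9,10]=1  [7,8,9,10]=1
  size 5 → [6,7,8,9,10]=2
  size 6 → [5,6,7,8,9,10]=2
  size 7 → [4,5,6,7,8,9,10]=2
  size 8 → [3,4,5,6,7,8,9,10]=2
  size 9 → [1,3,4,5,6,7,8,9,10]=2  [2,3,4,5,6,7,8,9,10]=2
  first=0(x) contributes 4
  first=1(a) contributes 2
|[w]| = 6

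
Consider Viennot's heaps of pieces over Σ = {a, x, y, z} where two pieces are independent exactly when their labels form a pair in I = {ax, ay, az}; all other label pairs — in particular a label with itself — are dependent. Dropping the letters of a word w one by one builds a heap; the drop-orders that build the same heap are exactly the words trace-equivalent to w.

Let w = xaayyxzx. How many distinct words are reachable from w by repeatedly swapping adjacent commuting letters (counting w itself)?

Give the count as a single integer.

28

piece 0:x — minimal
piece 1:a — minimal
piece 2:a rests on {1:a}
piece 3:y rests on {0:x}
piece 4:y rests on {3:y}
piece 5:x rests on {4:y}
piece 6:z rests on {5:x}
piece 7:x rests on {6:z}
minimal pieces: {0:x, 1:a}
ways to finish when only these pieces remain (= sum over removing one remaining piece with nothing left below it):
  1 left: {2}→1  {7}→1
  2 left: {1,2}→1  {2,7}→2  {6,7}→1
  3 left: {1,2,7}→3  {2,6,7}→3  {5,6,7}→1
  4 left: {1,2,6,7}→6  {2,5,6,7}→4  {4,5,6,7}→1
  5 left: {1,2,5,6,7}→10  {2,4,5,6,7}→5  {3,4,5,6,7}→1
  6 left: {0,3,4,5,6,7}→1  {1,2,4,5,6,7}→15  {2,3,4,5,6,7}→6
  placing 0:x first → 21 extensions
  placing 1:a first → 7 extensions
total linear extensions = 28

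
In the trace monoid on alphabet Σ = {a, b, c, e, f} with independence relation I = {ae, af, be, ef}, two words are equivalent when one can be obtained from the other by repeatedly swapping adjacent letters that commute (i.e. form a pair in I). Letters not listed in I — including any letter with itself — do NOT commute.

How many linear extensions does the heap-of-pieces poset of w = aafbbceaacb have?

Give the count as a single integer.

9

#0=a has no predecessor
#1=a depends on [0:a]
#2=f has no predecessor
#3=b depends on [1:a, 2:f]
#4=b depends on [3:b]
#5=c depends on [4:b]
#6=e depends on [5:c]
#7=a depends on [5:c]
#8=a depends on [7:a]
#9=c depends on [6:e, 8:a]
#10=b depends on [9:c]
sources: [0:a, 2:f]
N(rest) = Σ N(rest − s) over sources s of rest; N(one piece) = 1:
  size 1 → [10]=1
  size 2 → [9,10]=1
  size 3 → [6,9,10]=1  [8,9,10]=1
  size 4 → [6,8,9,10]=2  [7,8,9,10]=1
  size 5 → [6,7,8,9,10]=3
  size 6 → [5,6,7,8,9,10]=3
  size 7 → [4,5,6,7,8,9,10]=3
  size 8 → [3,4,5,6,7,8,9,10]=3
  size 9 → [1,3,4,5,6,7,8,9,10]=3  [2,3,4,5,6,7,8,9,10]=3
  first=0(a) contributes 6
  first=2(f) contributes 3
|[w]| = 9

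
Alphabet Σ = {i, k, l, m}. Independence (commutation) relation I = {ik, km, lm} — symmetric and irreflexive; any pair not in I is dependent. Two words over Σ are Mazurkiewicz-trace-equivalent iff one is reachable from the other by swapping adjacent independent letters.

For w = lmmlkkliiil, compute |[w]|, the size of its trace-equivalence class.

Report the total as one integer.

21

piece 0:l — minimal
piece 1:m — minimal
piece 2:m rests on {1:m}
piece 3:l rests on {0:l}
piece 4:k rests on {3:l}
piece 5:k rests on {4:k}
piece 6:l rests on {5:k}
piece 7:i rests on {2:m, 6:l}
piece 8:i rests on {7:i}
piece 9:i rests on {8:i}
piece 10:l rests on {9:i}
minimal pieces: {0:l, 1:m}
ways to finish when only these pieces remain (= sum over removing one remaining piece with nothing left below it):
  1 left: {10}→1
  2 left: {9,10}→1
  3 left: {8,9,10}→1
  4 left: {7,8,9,10}→1
  5 left: {2,7,8,9,10}→1  {6,7,8,9,10}→1
  6 left: {1,2,7,8,9,10}→1  {2,6,7,8,9,10}→2  {5,6,7,8,9,10}→1
  7 left: {1,2,6,7,8,9,10}→3  {2,5,6,7,8,9,10}→3  {4,5,6,7,8,9,10}→1
  8 left: {1,2,5,6,7,8,9,10}→6  {2,4,5,6,7,8,9,10}→4  {3,4,5,6,7,8,9,10}→1
  9 left: {0,3,4,5,6,7,8,9,10}→1  {1,2,4,5,6,7,8,9,10}→10  {2,3,4,5,6,7,8,9,10}→5
  placing 0:l first → 15 extensions
  placing 1:m first → 6 extensions
total linear extensions = 21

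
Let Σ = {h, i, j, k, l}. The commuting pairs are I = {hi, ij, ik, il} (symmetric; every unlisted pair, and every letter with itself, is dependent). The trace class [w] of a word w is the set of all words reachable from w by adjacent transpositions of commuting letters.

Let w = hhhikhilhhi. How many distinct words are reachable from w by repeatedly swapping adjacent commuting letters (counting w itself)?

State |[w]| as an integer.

#0=h has no predecessor
#1=h depends on [0:h]
#2=h depends on [1:h]
#3=i has no predecessor
#4=k depends on [2:h]
#5=h depends on [4:k]
#6=i depends on [3:i]
#7=l depends on [5:h]
#8=h depends on [7:l]
#9=h depends on [8:h]
#10=i depends on [6:i]
sources: [0:h, 3:i]
N(rest) = Σ N(rest − s) over sources s of rest; N(one piece) = 1:
  size 1 → [9]=1  [10]=1
  size 2 → [6,10]=1  [8,9]=1  [9,10]=2
  size 3 → [3,6,10]=1  [6,9,10]=3  [7,8,9]=1  [8,9,10]=3
  size 4 → [3,6,9,10]=4  [5,7,8,9]=1  [6,8,9,10]=6  [7,8,9,10]=4
  size 5 → [3,6,8,9,10]=10  [4,5,7,8,9]=1  [5,7,8,9,10]=5  [6,7,8,9,10]=10
  size 6 → [2,4,5,7,8,9]=1  [3,6,7,8,9,10]=20  [4,5,7,8,9,10]=6  [5,6,7,8,9,10]=15
  size 7 → [1,2,4,5,7,8,9]=1  [2,4,5,7,8,9,10]=7  [3,5,6,7,8,9,10]=35  [4,5,6,7,8,9,10]=21
  size 8 → [0,1,2,4,5,7,8,9]=1  [1,2,4,5,7,8,9,10]=8  [2,4,5,6,7,8,9,10]=28  [3,4,5,6,7,8,9,10]=56
  size 9 → [0,1,2,4,5,7,8,9,10]=9  [1,2,4,5,6,7,8,9,10]=36  [2,3,4,5,6,7,8,9,10]=84
  first=0(h) contributes 120
  first=3(i) contributes 45
|[w]| = 165

165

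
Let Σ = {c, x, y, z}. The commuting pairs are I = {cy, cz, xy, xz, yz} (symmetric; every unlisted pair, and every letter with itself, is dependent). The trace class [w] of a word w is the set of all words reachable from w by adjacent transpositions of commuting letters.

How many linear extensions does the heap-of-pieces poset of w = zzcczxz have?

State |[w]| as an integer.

#0=z has no predecessor
#1=z depends on [0:z]
#2=c has no predecessor
#3=c depends on [2:c]
#4=z depends on [1:z]
#5=x depends on [3:c]
#6=z depends on [4:z]
sources: [0:z, 2:c]
N(rest) = Σ N(rest − s) over sources s of rest; N(one piece) = 1:
  size 1 → [5]=1  [6]=1
  size 2 → [3,5]=1  [4,6]=1  [5,6]=2
  size 3 → [1,4,6]=1  [2,3,5]=1  [3,5,6]=3  [4,5,6]=3
  size 4 → [0,1,4,6]=1  [1,4,5,6]=4  [2,3,5,6]=4  [3,4,5,6]=6
  size 5 → [0,1,4,5,6]=5  [1,3,4,5,6]=10  [2,3,4,5,6]=10
  first=0(z) contributes 20
  first=2(c) contributes 15
|[w]| = 35

35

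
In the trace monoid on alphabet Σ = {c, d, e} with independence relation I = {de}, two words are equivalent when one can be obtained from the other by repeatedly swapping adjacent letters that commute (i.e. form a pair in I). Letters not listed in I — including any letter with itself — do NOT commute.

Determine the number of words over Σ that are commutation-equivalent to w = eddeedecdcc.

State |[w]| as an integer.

drop 0:e onto floor
drop 1:d onto floor
drop 2:d onto {1:d}
drop 3:e onto {0:e}
drop 4:e onto {3:e}
drop 5:d onto {2:d}
drop 6:e onto {4:e}
drop 7:c onto {5:d, 6:e}
drop 8:d onto {7:c}
drop 9:c onto {8:d}
drop 10:c onto {9:c}
ground layer = {0:e, 1:d}
drop-orders for the pieces not yet dropped (sum over which currently-grounded one goes next):
  1 to go: {10} 1
  2 to go: {9,10} 1
  3 to go: {8,9,10} 1
  4 to go: {7,8,9,10} 1
  5 to go: {5,7,8,9,10} 1  {6,7,8,9,10} 1
  6 to go: {2,5,7,8,9,10} 1  {4,6,7,8,9,10} 1  {5,6,7,8,9,10} 2
  7 to go: {1,2,5,7,8,9,10} 1  {2,5,6,7,8,9,10} 3  {3,4,6,7,8,9,10} 1  {4,5,6,7,8,9,10} 3
  8 to go: {0,3,4,6,7,8,9,10} 1  {1,2,5,6,7,8,9,10} 4  {2,4,5,6,7,8,9,10} 6  {3,4,5,6,7,8,9,10} 4
  9 to go: {0,3,4,5,6,7,8,9,10} 5  {1,2,4,5,6,7,8,9,10} 10  {2,3,4,5,6,7,8,9,10} 10
  if 0:e drops first: 20 orders
  if 1:d drops first: 15 orders
heap linearizations: 35

35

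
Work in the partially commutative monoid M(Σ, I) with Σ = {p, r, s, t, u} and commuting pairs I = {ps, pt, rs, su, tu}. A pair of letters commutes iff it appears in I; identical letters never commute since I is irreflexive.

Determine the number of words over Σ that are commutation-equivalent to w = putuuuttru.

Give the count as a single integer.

drop 0:p onto floor
drop 1:u onto {0:p}
drop 2:t onto floor
drop 3:u onto {1:u}
drop 4:u onto {3:u}
drop 5:u onto {4:u}
drop 6:t onto {2:t}
drop 7:t onto {6:t}
drop 8:r onto {5:u, 7:t}
drop 9:u onto {8:r}
ground layer = {0:p, 2:t}
drop-orders for the pieces not yet dropped (sum over which currently-grounded one goes next):
  1 to go: {9} 1
  2 to go: {8,9} 1
  3 to go: {5,8,9} 1  {7,8,9} 1
  4 to go: {4,5,8,9} 1  {5,7,8,9} 2  {6,7,8,9} 1
  5 to go: {2,6,7,8,9} 1  {3,4,5,8,9} 1  {4,5,7,8,9} 3  {5,6,7,8,9} 3
  6 to go: {1,3,4,5,8,9} 1  {2,5,6,7,8,9} 4  {3,4,5,7,8,9} 4  {4,5,6,7,8,9} 6
  7 to go: {0,1,3,4,5,8,9} 1  {1,3,4,5,7,8,9} 5  {2,4,5,6,7,8,9} 10  {3,4,5,6,7,8,9} 10
  8 to go: {0,1,3,4,5,7,8,9} 6  {1,3,4,5,6,7,8,9} 15  {2,3,4,5,6,7,8,9} 20
  if 0:p drops first: 35 orders
  if 2:t drops first: 21 orders
heap linearizations: 56

56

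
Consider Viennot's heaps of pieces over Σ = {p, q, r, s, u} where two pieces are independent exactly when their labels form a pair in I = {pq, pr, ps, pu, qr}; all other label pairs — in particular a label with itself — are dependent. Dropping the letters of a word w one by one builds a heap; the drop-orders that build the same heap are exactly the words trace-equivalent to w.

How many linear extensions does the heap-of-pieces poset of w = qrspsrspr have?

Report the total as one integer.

piece 0:q — minimal
piece 1:r — minimal
piece 2:s rests on {0:q, 1:r}
piece 3:p — minimal
piece 4:s rests on {2:s}
piece 5:r rests on {4:s}
piece 6:s rests on {5:r}
piece 7:p rests on {3:p}
piece 8:r rests on {6:s}
minimal pieces: {0:q, 1:r, 3:p}
ways to finish when only these pieces remain (= sum over removing one remaining piece with nothing left below it):
  1 left: {7}→1  {8}→1
  2 left: {3,7}→1  {6,8}→1  {7,8}→2
  3 left: {3,7,8}→3  {5,6,8}→1  {6,7,8}→3
  4 left: {3,6,7,8}→6  {4,5,6,8}→1  {5,6,7,8}→4
  5 left: {2,4,5,6,8}→1  {3,5,6,7,8}→10  {4,5,6,7,8}→5
  6 left: {0,2,4,5,6,8}→1  {1,2,4,5,6,8}→1  {2,4,5,6,7,8}→6  {3,4,5,6,7,8}→15
  7 left: {0,1,2,4,5,6,8}→2  {0,2,4,5,6,7,8}→7  {1,2,4,5,6,7,8}→7  {2,3,4,5,6,7,8}→21
  placing 0:q first → 28 extensions
  placing 1:r first → 28 extensions
  placing 3:p first → 16 extensions
total linear extensions = 72

72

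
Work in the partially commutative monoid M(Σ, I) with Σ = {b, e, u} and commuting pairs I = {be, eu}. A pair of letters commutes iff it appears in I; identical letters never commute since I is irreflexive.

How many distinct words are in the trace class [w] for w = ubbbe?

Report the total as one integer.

#0=u has no predecessor
#1=b depends on [0:u]
#2=b depends on [1:b]
#3=b depends on [2:b]
#4=e has no predecessor
sources: [0:u, 4:e]
N(rest) = Σ N(rest − s) over sources s of rest; N(one piece) = 1:
  size 1 → [3]=1  [4]=1
  size 2 → [2,3]=1  [3,4]=2
  size 3 → [1,2,3]=1  [2,3,4]=3
  first=0(u) contributes 4
  first=4(e) contributes 1
|[w]| = 5

5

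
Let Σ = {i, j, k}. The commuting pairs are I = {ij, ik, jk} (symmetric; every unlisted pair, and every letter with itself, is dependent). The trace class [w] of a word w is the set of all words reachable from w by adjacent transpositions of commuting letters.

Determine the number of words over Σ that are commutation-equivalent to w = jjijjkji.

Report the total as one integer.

#0=j has no predecessor
#1=j depends on [0:j]
#2=i has no predecessor
#3=j depends on [1:j]
#4=j depends on [3:j]
#5=k has no predecessor
#6=j depends on [4:j]
#7=i depends on [2:i]
sources: [0:j, 2:i, 5:k]
N(rest) = Σ N(rest − s) over sources s of rest; N(one piece) = 1:
  size 1 → [5]=1  [6]=1  [7]=1
  size 2 → [2,7]=1  [4,6]=1  [5,6]=2  [5,7]=2  [6,7]=2
  size 3 → [2,5,7]=3  [2,6,7]=3  [3,4,6]=1  [4,5,6]=3  [4,6,7]=3  [5,6,7]=6
  size 4 → [1,3,4,6]=1  [2,4,6,7]=6  [2,5,6,7]=12  [3,4,5,6]=4  [3,4,6,7]=4  [4,5,6,7]=12
  size 5 → [0,1,3,4,6]=1  [1,3,4,5,6]=5  [1,3,4,6,7]=5  [2,3,4,6,7]=10  [2,4,5,6,7]=30  [3,4,5,6,7]=20
  size 6 → [0,1,3,4,5,6]=6  [0,1,3,4,6,7]=6  [1,2,3,4,6,7]=15  [1,3,4,5,6,7]=30  [2,3,4,5,6,7]=60
  first=0(j) contributes 105
  first=2(i) contributes 42
  first=5(k) contributes 21
|[w]| = 168

168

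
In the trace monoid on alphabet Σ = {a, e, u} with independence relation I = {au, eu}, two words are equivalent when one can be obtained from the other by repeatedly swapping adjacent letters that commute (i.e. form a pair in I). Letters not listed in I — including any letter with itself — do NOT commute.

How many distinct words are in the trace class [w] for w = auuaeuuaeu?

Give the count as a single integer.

0(a) covers ∅
1(u) covers ∅
2(u) covers 1:u
3(a) covers 0:a
4(e) covers 3:a
5(u) covers 2:u
6(u) covers 5:u
7(a) covers 4:e
8(e) covers 7:a
9(u) covers 6:u
floor of heap: 0:a, 1:u
completions by unplaced set U, small U first (add the entries for U minus each lowest piece of U):
  |U|=1: {8}:1  {9}:1
  |U|=2: {6,9}:1  {7,8}:1  {8,9}:2
  |U|=3: {4,7,8}:1  {5,6,9}:1  {6,8,9}:3  {7,8,9}:3
  |U|=4: {2,5,6,9}:1  {3,4,7,8}:1  {4,7,8,9}:4  {5,6,8,9}:4  {6,7,8,9}:6
  |U|=5: {0,3,4,7,8}:1  {1,2,5,6,9}:1  {2,5,6,8,9}:5  {3,4,7,8,9}:5  {4,6,7,8,9}:10  {5,6,7,8,9}:10
  |U|=6: {0,3,4,7,8,9}:6  {1,2,5,6,8,9}:6  {2,5,6,7,8,9}:15  {3,4,6,7,8,9}:15  {4,5,6,7,8,9}:20
  |U|=7: {0,3,4,6,7,8,9}:21  {1,2,5,6,7,8,9}:21  {2,4,5,6,7,8,9}:35  {3,4,5,6,7,8,9}:35
  |U|=8: {0,3,4,5,6,7,8,9}:56  {1,2,4,5,6,7,8,9}:56  {2,3,4,5,6,7,8,9}:70
  start at 0(a): 126
  start at 1(u): 126
sum over floor = 252

252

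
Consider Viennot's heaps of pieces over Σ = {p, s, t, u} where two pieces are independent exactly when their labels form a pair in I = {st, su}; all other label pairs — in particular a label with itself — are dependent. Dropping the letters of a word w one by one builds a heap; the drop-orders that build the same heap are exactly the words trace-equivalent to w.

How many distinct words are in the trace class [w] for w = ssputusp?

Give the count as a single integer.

piece 0:s — minimal
piece 1:s rests on {0:s}
piece 2:p rests on {1:s}
piece 3:u rests on {2:p}
piece 4:t rests on {3:u}
piece 5:u rests on {4:t}
piece 6:s rests on {2:p}
piece 7:p rests on {5:u, 6:s}
minimal pieces: {0:s}
ways to finish when only these pieces remain (= sum over removing one remaining piece with nothing left below it):
  1 left: {7}→1
  2 left: {5,7}→1  {6,7}→1
  3 left: {4,5,7}→1  {5,6,7}→2
  4 left: {3,4,5,7}→1  {4,5,6,7}→3
  5 left: {3,4,5,6,7}→4
  6 left: {2,3,4,5,6,7}→4
  placing 0:s first → 4 extensions

4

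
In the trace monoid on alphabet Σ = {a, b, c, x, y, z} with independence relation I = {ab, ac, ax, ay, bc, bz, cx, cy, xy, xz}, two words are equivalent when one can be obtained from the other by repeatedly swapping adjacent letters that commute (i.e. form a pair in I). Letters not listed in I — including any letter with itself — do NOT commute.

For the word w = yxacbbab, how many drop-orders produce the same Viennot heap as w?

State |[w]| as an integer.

0(y) covers ∅
1(x) covers ∅
2(a) covers ∅
3(c) covers ∅
4(b) covers 0:y, 1:x
5(b) covers 4:b
6(a) covers 2:a
7(b) covers 5:b
floor of heap: 0:y, 1:x, 2:a, 3:c
completions by unplaced set U, small U first (add the entries for U minus each lowest piece of U):
  |U|=1: {3}:1  {6}:1  {7}:1
  |U|=2: {2,6}:1  {3,6}:2  {3,7}:2  {5,7}:1  {6,7}:2
  |U|=3: {2,3,6}:3  {2,6,7}:3  {3,5,7}:3  {3,6,7}:6  {4,5,7}:1  {5,6,7}:3
  |U|=4: {0,4,5,7}:1  {1,4,5,7}:1  {2,3,6,7}:12  {2,5,6,7}:6  {3,4,5,7}:4  {3,5,6,7}:12  {4,5,6,7}:4
  |U|=5: {0,1,4,5,7}:2  {0,3,4,5,7}:5  {0,4,5,6,7}:5  {1,3,4,5,7}:5  {1,4,5,6,7}:5  {2,3,5,6,7}:30  {2,4,5,6,7}:10  {3,4,5,6,7}:20
  |U|=6: {0,1,3,4,5,7}:12  {0,1,4,5,6,7}:12  {0,2,4,5,6,7}:15  {0,3,4,5,6,7}:30  {1,2,4,5,6,7}:15  {1,3,4,5,6,7}:30  {2,3,4,5,6,7}:60
  start at 0(y): 105
  start at 1(x): 105
  start at 2(a): 84
  start at 3(c): 42
sum over floor = 336

336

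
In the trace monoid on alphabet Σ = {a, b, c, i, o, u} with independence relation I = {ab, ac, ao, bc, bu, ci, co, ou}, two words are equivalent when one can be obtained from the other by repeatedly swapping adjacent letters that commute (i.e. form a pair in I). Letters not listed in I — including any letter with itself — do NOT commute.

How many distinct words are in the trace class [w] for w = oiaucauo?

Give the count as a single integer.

12

0(o) covers ∅
1(i) covers 0:o
2(a) covers 1:i
3(u) covers 2:a
4(c) covers 3:u
5(a) covers 3:u
6(u) covers 4:c, 5:a
7(o) covers 1:i
floor of heap: 0:o
completions by unplaced set U, small U first (add the entries for U minus each lowest piece of U):
  |U|=1: {6}:1  {7}:1
  |U|=2: {4,6}:1  {5,6}:1  {6,7}:2
  |U|=3: {4,5,6}:2  {4,6,7}:3  {5,6,7}:3
  |U|=4: {3,4,5,6}:2  {4,5,6,7}:8
  |U|=5: {2,3,4,5,6}:2  {3,4,5,6,7}:10
  |U|=6: {2,3,4,5,6,7}:12
  start at 0(o): 12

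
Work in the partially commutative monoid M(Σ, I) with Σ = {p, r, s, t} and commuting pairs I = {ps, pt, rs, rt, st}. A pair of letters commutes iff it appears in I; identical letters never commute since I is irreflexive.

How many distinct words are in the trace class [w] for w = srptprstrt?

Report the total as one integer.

2520

#0=s has no predecessor
#1=r has no predecessor
#2=p depends on [1:r]
#3=t has no predecessor
#4=p depends on [2:p]
#5=r depends on [4:p]
#6=s depends on [0:s]
#7=t depends on [3:t]
#8=r depends on [5:r]
#9=t depends on [7:t]
sources: [0:s, 1:r, 3:t]
N(rest) = Σ N(rest − s) over sources s of rest; N(one piece) = 1:
  size 1 → [6]=1  [8]=1  [9]=1
  size 2 → [0,6]=1  [5,8]=1  [6,8]=2  [6,9]=2  [7,9]=1  [8,9]=2
  size 3 → [0,6,8]=3  [0,6,9]=3  [3,7,9]=1  [4,5,8]=1  [5,6,8]=3  [5,8,9]=3  [6,7,9]=3  [6,8,9]=6  [7,8,9]=3
  size 4 → [0,5,6,8]=6  [0,6,7,9]=6  [0,6,8,9]=12  [2,4,5,8]=1  [3,6,7,9]=4  [3,7,8,9]=4  [4,5,6,8]=4  [4,5,8,9]=4  [5,6,8,9]=12  [5,7,8,9]=6  [6,7,8,9]=12
  size 5 → [0,3,6,7,9]=10  [0,4,5,6,8]=10  [0,5,6,8,9]=30  [0,6,7,8,9]=30  [1,2,4,5,8]=1  [2,4,5,6,8]=5  [2,4,5,8,9]=5  [3,5,7,8,9]=10  [3,6,7,8,9]=20  [4,5,6,8,9]=20  [4,5,7,8,9]=10  [5,6,7,8,9]=30
  size 6 → [0,2,4,5,6,8]=15  [0,3,6,7,8,9]=60  [0,4,5,6,8,9]=60  [0,5,6,7,8,9]=90  [1,2,4,5,6,8]=6  [1,2,4,5,8,9]=6  [2,4,5,6,8,9]=30  [2,4,5,7,8,9]=15  [3,4,5,7,8,9]=20  [3,5,6,7,8,9]=60  [4,5,6,7,8,9]=60
  size 7 → [0,1,2,4,5,6,8]=21  [0,2,4,5,6,8,9]=105  [0,3,5,6,7,8,9]=210  [0,4,5,6,7,8,9]=210  [1,2,4,5,6,8,9]=42  [1,2,4,5,7,8,9]=21  [2,3,4,5,7,8,9]=35  [2,4,5,6,7,8,9]=105  [3,4,5,6,7,8,9]=140
  size 8 → [0,1,2,4,5,6,8,9]=168  [0,2,4,5,6,7,8,9]=420  [0,3,4,5,6,7,8,9]=560  [1,2,3,4,5,7,8,9]=56  [1,2,4,5,6,7,8,9]=168  [2,3,4,5,6,7,8,9]=280
  first=0(s) contributes 504
  first=1(r) contributes 1260
  first=3(t) contributes 756
|[w]| = 2520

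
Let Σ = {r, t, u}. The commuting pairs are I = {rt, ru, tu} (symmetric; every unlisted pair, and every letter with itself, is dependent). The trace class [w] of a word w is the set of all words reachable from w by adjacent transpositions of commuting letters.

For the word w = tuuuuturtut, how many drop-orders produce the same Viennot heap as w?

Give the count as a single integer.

#0=t has no predecessor
#1=u has no predecessor
#2=u depends on [1:u]
#3=u depends on [2:u]
#4=u depends on [3:u]
#5=t depends on [0:t]
#6=u depends on [4:u]
#7=r has no predecessor
#8=t depends on [5:t]
#9=u depends on [6:u]
#10=t depends on [8:t]
sources: [0:t, 1:u, 7:r]
N(rest) = Σ N(rest − s) over sources s of rest; N(one piece) = 1:
  size 1 → [7]=1  [9]=1  [10]=1
  size 2 → [6,9]=1  [7,9]=2  [7,10]=2  [8,10]=1  [9,10]=2
  size 3 → [4,6,9]=1  [5,8,10]=1  [6,7,9]=3  [6,9,10]=3  [7,8,10]=3  [7,9,10]=6  [8,9,10]=3
  size 4 → [0,5,8,10]=1  [3,4,6,9]=1  [4,6,7,9]=4  [4,6,9,10]=4  [5,7,8,10]=4  [5,8,9,10]=4  [6,7,9,10]=12  [6,8,9,10]=6  [7,8,9,10]=12
  size 5 → [0,5,7,8,10]=5  [0,5,8,9,10]=5  [2,3,4,6,9]=1  [3,4,6,7,9]=5  [3,4,6,9,10]=5  [4,6,7,9,10]=20  [4,6,8,9,10]=10  [5,6,8,9,10]=10  [5,7,8,9,10]=20  [6,7,8,9,10]=30
  size 6 → [0,5,6,8,9,10]=15  [0,5,7,8,9,10]=30  [1,2,3,4,6,9]=1  [2,3,4,6,7,9]=6  [2,3,4,6,9,10]=6  [3,4,6,7,9,10]=30  [3,4,6,8,9,10]=15  [4,5,6,8,9,10]=20  [4,6,7,8,9,10]=60  [5,6,7,8,9,10]=60
  size 7 → [0,4,5,6,8,9,10]=35  [0,5,6,7,8,9,10]=105  [1,2,3,4,6,7,9]=7  [1,2,3,4,6,9,10]=7  [2,3,4,6,7,9,10]=42  [2,3,4,6,8,9,10]=21  [3,4,5,6,8,9,10]=35  [3,4,6,7,8,9,10]=105  [4,5,6,7,8,9,10]=140
  size 8 → [0,3,4,5,6,8,9,10]=70  [0,4,5,6,7,8,9,10]=280  [1,2,3,4,6,7,9,10]=56  [1,2,3,4,6,8,9,10]=28  [2,3,4,5,6,8,9,10]=56  [2,3,4,6,7,8,9,10]=168  [3,4,5,6,7,8,9,10]=280
  size 9 → [0,2,3,4,5,6,8,9,10]=126  [0,3,4,5,6,7,8,9,10]=630  [1,2,3,4,5,6,8,9,10]=84  [1,2,3,4,6,7,8,9,10]=252  [2,3,4,5,6,7,8,9,10]=504
  first=0(t) contributes 840
  first=1(u) contributes 1260
  first=7(r) contributes 210
|[w]| = 2310

2310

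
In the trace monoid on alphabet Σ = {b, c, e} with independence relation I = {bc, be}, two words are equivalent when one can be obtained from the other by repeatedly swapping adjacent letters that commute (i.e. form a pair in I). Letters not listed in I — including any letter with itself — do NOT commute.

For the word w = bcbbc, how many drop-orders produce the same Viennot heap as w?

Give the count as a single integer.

piece 0:b — minimal
piece 1:c — minimal
piece 2:b rests on {0:b}
piece 3:b rests on {2:b}
piece 4:c rests on {1:c}
minimal pieces: {0:b, 1:c}
ways to finish when only these pieces remain (= sum over removing one remaining piece with nothing left below it):
  1 left: {3}→1  {4}→1
  2 left: {1,4}→1  {2,3}→1  {3,4}→2
  3 left: {0,2,3}→1  {1,3,4}→3  {2,3,4}→3
  placing 0:b first → 6 extensions
  placing 1:c first → 4 extensions
total linear extensions = 10

10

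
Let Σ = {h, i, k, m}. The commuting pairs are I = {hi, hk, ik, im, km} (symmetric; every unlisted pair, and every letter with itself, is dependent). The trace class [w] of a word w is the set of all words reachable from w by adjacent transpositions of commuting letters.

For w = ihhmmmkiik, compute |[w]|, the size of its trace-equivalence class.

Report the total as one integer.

2520

0(i) covers ∅
1(h) covers ∅
2(h) covers 1:h
3(m) covers 2:h
4(m) covers 3:m
5(m) covers 4:m
6(k) covers ∅
7(i) covers 0:i
8(i) covers 7:i
9(k) covers 6:k
floor of heap: 0:i, 1:h, 6:k
completions by unplaced set U, small U first (add the entries for U minus each lowest piece of U):
  |U|=1: {5}:1  {8}:1  {9}:1
  |U|=2: {4,5}:1  {5,8}:2  {5,9}:2  {6,9}:1  {7,8}:1  {8,9}:2
  |U|=3: {0,7,8}:1  {3,4,5}:1  {4,5,8}:3  {4,5,9}:3  {5,6,9}:3  {5,7,8}:3  {5,8,9}:6  {6,8,9}:3  {7,8,9}:3
  |U|=4: {0,5,7,8}:4  {0,7,8,9}:4  {2,3,4,5}:1  {3,4,5,8}:4  {3,4,5,9}:4  {4,5,6,9}:6  {4,5,7,8}:6  {4,5,8,9}:12  {5,6,8,9}:12  {5,7,8,9}:12  {6,7,8,9}:6
  |U|=5: {0,4,5,7,8}:10  {0,5,7,8,9}:20  {0,6,7,8,9}:10  {1,2,3,4,5}:1  {2,3,4,5,8}:5  {2,3,4,5,9}:5  {3,4,5,6,9}:10  {3,4,5,7,8}:10  {3,4,5,8,9}:20  {4,5,6,8,9}:30  {4,5,7,8,9}:30  {5,6,7,8,9}:30
  |U|=6: {0,3,4,5,7,8}:20  {0,4,5,7,8,9}:60  {0,5,6,7,8,9}:60  {1,2,3,4,5,8}:6  {1,2,3,4,5,9}:6  {2,3,4,5,6,9}:15  {2,3,4,5,7,8}:15  {2,3,4,5,8,9}:30  {3,4,5,6,8,9}:60  {3,4,5,7,8,9}:60  {4,5,6,7,8,9}:90
  |U|=7: {0,2,3,4,5,7,8}:35  {0,3,4,5,7,8,9}:140  {0,4,5,6,7,8,9}:210  {1,2,3,4,5,6,9}:21  {1,2,3,4,5,7,8}:21  {1,2,3,4,5,8,9}:42  {2,3,4,5,6,8,9}:105  {2,3,4,5,7,8,9}:105  {3,4,5,6,7,8,9}:210
  |U|=8: {0,1,2,3,4,5,7,8}:56  {0,2,3,4,5,7,8,9}:280  {0,3,4,5,6,7,8,9}:560  {1,2,3,4,5,6,8,9}:168  {1,2,3,4,5,7,8,9}:168  {2,3,4,5,6,7,8,9}:420
  start at 0(i): 756
  start at 1(h): 1260
  start at 6(k): 504
sum over floor = 2520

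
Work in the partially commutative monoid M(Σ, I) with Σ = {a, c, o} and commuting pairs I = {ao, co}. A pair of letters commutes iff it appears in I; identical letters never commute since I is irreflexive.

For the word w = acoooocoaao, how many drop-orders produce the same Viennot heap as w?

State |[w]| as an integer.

piece 0:a — minimal
piece 1:c rests on {0:a}
piece 2:o — minimal
piece 3:o rests on {2:o}
piece 4:o rests on {3:o}
piece 5:o rests on {4:o}
piece 6:c rests on {1:c}
piece 7:o rests on {5:o}
piece 8:a rests on {6:c}
piece 9:a rests on {8:a}
piece 10:o rests on {7:o}
minimal pieces: {0:a, 2:o}
ways to finish when only these pieces remain (= sum over removing one remaining piece with nothing left below it):
  1 left: {9}→1  {10}→1
  2 left: {7,10}→1  {8,9}→1  {9,10}→2
  3 left: {5,7,10}→1  {6,8,9}→1  {7,9,10}→3  {8,9,10}→3
  4 left: {1,6,8,9}→1  {4,5,7,10}→1  {5,7,9,10}→4  {6,8,9,10}→4  {7,8,9,10}→6
  5 left: {0,1,6,8,9}→1  {1,6,8,9,10}→5  {3,4,5,7,10}→1  {4,5,7,9,10}→5  {5,7,8,9,10}→10  {6,7,8,9,10}→10
  6 left: {0,1,6,8,9,10}→6  {1,6,7,8,9,10}→15  {2,3,4,5,7,10}→1  {3,4,5,7,9,10}→6  {4,5,7,8,9,10}→15  {5,6,7,8,9,10}→20
  7 left: {0,1,6,7,8,9,10}→21  {1,5,6,7,8,9,10}→35  {2,3,4,5,7,9,10}→7  {3,4,5,7,8,9,10}→21  {4,5,6,7,8,9,10}→35
  8 left: {0,1,5,6,7,8,9,10}→56  {1,4,5,6,7,8,9,10}→70  {2,3,4,5,7,8,9,10}→28  {3,4,5,6,7,8,9,10}→56
  9 left: {0,1,4,5,6,7,8,9,10}→126  {1,3,4,5,6,7,8,9,10}→126  {2,3,4,5,6,7,8,9,10}→84
  placing 0:a first → 210 extensions
  placing 2:o first → 252 extensions
total linear extensions = 462

462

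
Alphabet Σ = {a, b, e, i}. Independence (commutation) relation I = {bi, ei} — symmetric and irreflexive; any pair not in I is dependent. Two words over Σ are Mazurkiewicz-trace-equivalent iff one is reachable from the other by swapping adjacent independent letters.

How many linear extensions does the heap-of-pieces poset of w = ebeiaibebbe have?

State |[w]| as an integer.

24

drop 0:e onto floor
drop 1:b onto {0:e}
drop 2:e onto {1:b}
drop 3:i onto floor
drop 4:a onto {2:e, 3:i}
drop 5:i onto {4:a}
drop 6:b onto {4:a}
drop 7:e onto {6:b}
drop 8:b onto {7:e}
drop 9:b onto {8:b}
drop 10:e onto {9:b}
ground layer = {0:e, 3:i}
drop-orders for the pieces not yet dropped (sum over which currently-grounded one goes next):
  1 to go: {5} 1  {10} 1
  2 to go: {5,10} 2  {9,10} 1
  3 to go: {5,9,10} 3  {8,9,10} 1
  4 to go: {5,8,9,10} 4  {7,8,9,10} 1
  5 to go: {5,7,8,9,10} 5  {6,7,8,9,10} 1
  6 to go: {5,6,7,8,9,10} 6
  7 to go: {4,5,6,7,8,9,10} 6
  8 to go: {2,4,5,6,7,8,9,10} 6  {3,4,5,6,7,8,9,10} 6
  9 to go: {1,2,4,5,6,7,8,9,10} 6  {2,3,4,5,6,7,8,9,10} 12
  if 0:e drops first: 18 orders
  if 3:i drops first: 6 orders
heap linearizations: 24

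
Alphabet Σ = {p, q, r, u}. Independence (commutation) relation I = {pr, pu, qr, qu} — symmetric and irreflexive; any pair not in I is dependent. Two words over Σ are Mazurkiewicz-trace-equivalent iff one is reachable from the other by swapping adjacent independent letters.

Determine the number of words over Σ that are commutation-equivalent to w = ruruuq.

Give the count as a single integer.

drop 0:r onto floor
drop 1:u onto {0:r}
drop 2:r onto {1:u}
drop 3:u onto {2:r}
drop 4:u onto {3:u}
drop 5:q onto floor
ground layer = {0:r, 5:q}
drop-orders for the pieces not yet dropped (sum over which currently-grounded one goes next):
  1 to go: {4} 1  {5} 1
  2 to go: {3,4} 1  {4,5} 2
  3 to go: {2,3,4} 1  {3,4,5} 3
  4 to go: {1,2,3,4} 1  {2,3,4,5} 4
  if 0:r drops first: 5 orders
  if 5:q drops first: 1 orders
heap linearizations: 6

6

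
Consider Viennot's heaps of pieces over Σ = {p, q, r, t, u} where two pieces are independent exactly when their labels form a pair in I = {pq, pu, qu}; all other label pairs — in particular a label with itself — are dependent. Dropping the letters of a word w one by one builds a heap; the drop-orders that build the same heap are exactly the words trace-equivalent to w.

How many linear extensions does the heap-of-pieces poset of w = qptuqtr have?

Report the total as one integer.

drop 0:q onto floor
drop 1:p onto floor
drop 2:t onto {0:q, 1:p}
drop 3:u onto {2:t}
drop 4:q onto {2:t}
drop 5:t onto {3:u, 4:q}
drop 6:r onto {5:t}
ground layer = {0:q, 1:p}
drop-orders for the pieces not yet dropped (sum over which currently-grounded one goes next):
  1 to go: {6} 1
  2 to go: {5,6} 1
  3 to go: {3,5,6} 1  {4,5,6} 1
  4 to go: {3,4,5,6} 2
  5 to go: {2,3,4,5,6} 2
  if 0:q drops first: 2 orders
  if 1:p drops first: 2 orders
heap linearizations: 4

4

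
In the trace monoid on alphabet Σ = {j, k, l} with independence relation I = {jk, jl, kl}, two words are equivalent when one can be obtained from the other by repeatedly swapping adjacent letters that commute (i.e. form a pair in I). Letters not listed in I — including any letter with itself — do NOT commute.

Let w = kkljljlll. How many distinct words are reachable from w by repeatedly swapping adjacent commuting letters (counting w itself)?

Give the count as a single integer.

0(k) covers ∅
1(k) covers 0:k
2(l) covers ∅
3(j) covers ∅
4(l) covers 2:l
5(j) covers 3:j
6(l) covers 4:l
7(l) covers 6:l
8(l) covers 7:l
floor of heap: 0:k, 2:l, 3:j
completions by unplaced set U, small U first (add the entries for U minus each lowest piece of U):
  |U|=1: {1}:1  {5}:1  {8}:1
  |U|=2: {0,1}:1  {1,5}:2  {1,8}:2  {3,5}:1  {5,8}:2  {7,8}:1
  |U|=3: {0,1,5}:3  {0,1,8}:3  {1,3,5}:3  {1,5,8}:6  {1,7,8}:3  {3,5,8}:3  {5,7,8}:3  {6,7,8}:1
  |U|=4: {0,1,3,5}:6  {0,1,5,8}:12  {0,1,7,8}:6  {1,3,5,8}:12  {1,5,7,8}:12  {1,6,7,8}:4  {3,5,7,8}:6  {4,6,7,8}:1  {5,6,7,8}:4
  |U|=5: {0,1,3,5,8}:30  {0,1,5,7,8}:30  {0,1,6,7,8}:10  {1,3,5,7,8}:30  {1,4,6,7,8}:5  {1,5,6,7,8}:20  {2,4,6,7,8}:1  {3,5,6,7,8}:10  {4,5,6,7,8}:5
  |U|=6: {0,1,3,5,7,8}:90  {0,1,4,6,7,8}:15  {0,1,5,6,7,8}:60  {1,2,4,6,7,8}:6  {1,3,5,6,7,8}:60  {1,4,5,6,7,8}:30  {2,4,5,6,7,8}:6  {3,4,5,6,7,8}:15
  |U|=7: {0,1,2,4,6,7,8}:21  {0,1,3,5,6,7,8}:210  {0,1,4,5,6,7,8}:105  {1,2,4,5,6,7,8}:42  {1,3,4,5,6,7,8}:105  {2,3,4,5,6,7,8}:21
  start at 0(k): 168
  start at 2(l): 420
  start at 3(j): 168
sum over floor = 756

756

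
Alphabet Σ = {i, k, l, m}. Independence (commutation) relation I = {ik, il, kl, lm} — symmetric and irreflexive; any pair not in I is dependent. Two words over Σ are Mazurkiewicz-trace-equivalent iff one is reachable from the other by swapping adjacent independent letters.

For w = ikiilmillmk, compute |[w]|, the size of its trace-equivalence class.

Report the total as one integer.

660

#0=i has no predecessor
#1=k has no predecessor
#2=i depends on [0:i]
#3=i depends on [2:i]
#4=l has no predecessor
#5=m depends on [1:k, 3:i]
#6=i depends on [5:m]
#7=l depends on [4:l]
#8=l depends on [7:l]
#9=m depends on [6:i]
#10=k depends on [9:m]
sources: [0:i, 1:k, 4:l]
N(rest) = Σ N(rest − s) over sources s of rest; N(one piece) = 1:
  size 1 → [8]=1  [10]=1
  size 2 → [7,8]=1  [8,10]=2  [9,10]=1
  size 3 → [4,7,8]=1  [6,9,10]=1  [7,8,10]=3  [8,9,10]=3
  size 4 → [4,7,8,10]=4  [5,6,9,10]=1  [6,8,9,10]=4  [7,8,9,10]=6
  size 5 → [1,5,6,9,10]=1  [3,5,6,9,10]=1  [4,7,8,9,10]=10  [5,6,8,9,10]=5  [6,7,8,9,10]=10
  size 6 → [1,3,5,6,9,10]=2  [1,5,6,8,9,10]=6  [2,3,5,6,9,10]=1  [3,5,6,8,9,10]=6  [4,6,7,8,9,10]=20  [5,6,7,8,9,10]=15
  size 7 → [0,2,3,5,6,9,10]=1  [1,2,3,5,6,9,10]=3  [1,3,5,6,8,9,10]=14  [1,5,6,7,8,9,10]=21  [2,3,5,6,8,9,10]=7  [3,5,6,7,8,9,10]=21  [4,5,6,7,8,9,10]=35
  size 8 → [0,1,2,3,5,6,9,10]=4  [0,2,3,5,6,8,9,10]=8  [1,2,3,5,6,8,9,10]=24  [1,3,5,6,7,8,9,10]=56  [1,4,5,6,7,8,9,10]=56  [2,3,5,6,7,8,9,10]=28  [3,4,5,6,7,8,9,10]=56
  size 9 → [0,1,2,3,5,6,8,9,10]=36  [0,2,3,5,6,7,8,9,10]=36  [1,2,3,5,6,7,8,9,10]=108  [1,3,4,5,6,7,8,9,10]=168  [2,3,4,5,6,7,8,9,10]=84
  first=0(i) contributes 360
  first=1(k) contributes 120
  first=4(l) contributes 180
|[w]| = 660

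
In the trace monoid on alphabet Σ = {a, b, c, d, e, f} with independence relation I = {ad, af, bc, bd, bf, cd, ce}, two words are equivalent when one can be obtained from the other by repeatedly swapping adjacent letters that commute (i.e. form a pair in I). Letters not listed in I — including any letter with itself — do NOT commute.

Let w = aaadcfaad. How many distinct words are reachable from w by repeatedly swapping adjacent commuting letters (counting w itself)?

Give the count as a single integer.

34

0(a) covers ∅
1(a) covers 0:a
2(a) covers 1:a
3(d) covers ∅
4(c) covers 2:a
5(f) covers 3:d, 4:c
6(a) covers 4:c
7(a) covers 6:a
8(d) covers 5:f
floor of heap: 0:a, 3:d
completions by unplaced set U, small U first (add the entries for U minus each lowest piece of U):
  |U|=1: {7}:1  {8}:1
  |U|=2: {5,8}:1  {6,7}:1  {7,8}:2
  |U|=3: {3,5,8}:1  {5,7,8}:3  {6,7,8}:3
  |U|=4: {3,5,7,8}:4  {5,6,7,8}:6
  |U|=5: {3,5,6,7,8}:10  {4,5,6,7,8}:6
  |U|=6: {2,4,5,6,7,8}:6  {3,4,5,6,7,8}:16
  |U|=7: {1,2,4,5,6,7,8}:6  {2,3,4,5,6,7,8}:22
  start at 0(a): 28
  start at 3(d): 6
sum over floor = 34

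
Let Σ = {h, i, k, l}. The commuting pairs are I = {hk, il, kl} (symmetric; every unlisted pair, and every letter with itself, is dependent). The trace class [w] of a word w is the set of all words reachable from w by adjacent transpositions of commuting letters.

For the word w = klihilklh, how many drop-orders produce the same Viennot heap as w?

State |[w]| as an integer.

piece 0:k — minimal
piece 1:l — minimal
piece 2:i rests on {0:k}
piece 3:h rests on {1:l, 2:i}
piece 4:i rests on {3:h}
piece 5:l rests on {3:h}
piece 6:k rests on {4:i}
piece 7:l rests on {5:l}
piece 8:h rests on {4:i, 7:l}
minimal pieces: {0:k, 1:l}
ways to finish when only these pieces remain (= sum over removing one remaining piece with nothing left below it):
  1 left: {6}→1  {8}→1
  2 left: {6,8}→2  {7,8}→1
  3 left: {4,6,8}→2  {5,7,8}→1  {6,7,8}→3
  4 left: {4,6,7,8}→5  {5,6,7,8}→4
  5 left: {4,5,6,7,8}→9
  6 left: {3,4,5,6,7,8}→9
  7 left: {1,3,4,5,6,7,8}→9  {2,3,4,5,6,7,8}→9
  placing 0:k first → 18 extensions
  placing 1:l first → 9 extensions
total linear extensions = 27

27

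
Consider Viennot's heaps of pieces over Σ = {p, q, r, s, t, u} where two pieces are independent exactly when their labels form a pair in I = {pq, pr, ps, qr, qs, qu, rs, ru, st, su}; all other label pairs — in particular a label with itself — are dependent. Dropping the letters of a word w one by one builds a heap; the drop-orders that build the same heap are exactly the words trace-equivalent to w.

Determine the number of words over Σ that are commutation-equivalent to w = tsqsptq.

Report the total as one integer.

piece 0:t — minimal
piece 1:s — minimal
piece 2:q rests on {0:t}
piece 3:s rests on {1:s}
piece 4:p rests on {0:t}
piece 5:t rests on {2:q, 4:p}
piece 6:q rests on {5:t}
minimal pieces: {0:t, 1:s}
ways to finish when only these pieces remain (= sum over removing one remaining piece with nothing left below it):
  1 left: {3}→1  {6}→1
  2 left: {1,3}→1  {3,6}→2  {5,6}→1
  3 left: {1,3,6}→3  {2,5,6}→1  {3,5,6}→3  {4,5,6}→1
  4 left: {1,3,5,6}→6  {2,3,5,6}→4  {2,4,5,6}→2  {3,4,5,6}→4
  5 left: {0,2,4,5,6}→2  {1,2,3,5,6}→10  {1,3,4,5,6}→10  {2,3,4,5,6}→10
  placing 0:t first → 30 extensions
  placing 1:s first → 12 extensions
total linear extensions = 42

42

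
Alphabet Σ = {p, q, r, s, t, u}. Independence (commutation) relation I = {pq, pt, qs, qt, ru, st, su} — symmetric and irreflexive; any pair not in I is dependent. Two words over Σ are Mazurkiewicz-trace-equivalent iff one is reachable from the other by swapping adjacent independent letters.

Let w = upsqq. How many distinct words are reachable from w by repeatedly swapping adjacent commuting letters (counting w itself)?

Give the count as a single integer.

drop 0:u onto floor
drop 1:p onto {0:u}
drop 2:s onto {1:p}
drop 3:q onto {0:u}
drop 4:q onto {3:q}
ground layer = {0:u}
drop-orders for the pieces not yet dropped (sum over which currently-grounded one goes next):
  1 to go: {2} 1  {4} 1
  2 to go: {1,2} 1  {2,4} 2  {3,4} 1
  3 to go: {1,2,4} 3  {2,3,4} 3
  if 0:u drops first: 6 orders

6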